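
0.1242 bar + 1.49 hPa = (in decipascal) 1.257e+05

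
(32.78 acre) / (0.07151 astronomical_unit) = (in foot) 4.068e-05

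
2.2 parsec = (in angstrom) 6.788e+26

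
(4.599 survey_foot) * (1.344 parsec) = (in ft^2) 6.257e+17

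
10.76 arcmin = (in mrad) 3.13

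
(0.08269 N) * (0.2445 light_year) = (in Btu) 1.813e+11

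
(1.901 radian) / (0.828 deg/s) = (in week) 0.0002175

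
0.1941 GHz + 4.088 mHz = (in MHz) 194.1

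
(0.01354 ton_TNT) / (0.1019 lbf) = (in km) 1.25e+05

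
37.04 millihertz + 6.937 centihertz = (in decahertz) 0.01064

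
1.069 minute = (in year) 2.034e-06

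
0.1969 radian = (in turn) 0.03134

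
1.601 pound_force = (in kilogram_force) 0.7262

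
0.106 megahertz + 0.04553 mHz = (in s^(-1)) 1.06e+05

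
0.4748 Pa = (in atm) 4.686e-06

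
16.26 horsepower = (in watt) 1.213e+04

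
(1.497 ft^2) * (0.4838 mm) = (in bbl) 0.0004232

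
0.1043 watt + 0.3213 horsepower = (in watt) 239.7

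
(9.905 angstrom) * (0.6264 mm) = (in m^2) 6.204e-13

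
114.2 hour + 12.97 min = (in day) 4.767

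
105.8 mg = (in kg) 0.0001058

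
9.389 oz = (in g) 266.2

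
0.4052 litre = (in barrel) 0.002549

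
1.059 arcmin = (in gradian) 0.01961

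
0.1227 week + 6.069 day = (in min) 9976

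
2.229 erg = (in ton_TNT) 5.327e-17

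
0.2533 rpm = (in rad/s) 0.02653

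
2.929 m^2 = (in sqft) 31.53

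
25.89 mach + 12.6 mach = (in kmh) 4.718e+04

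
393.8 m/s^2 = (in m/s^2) 393.8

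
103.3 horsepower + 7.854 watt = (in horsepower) 103.3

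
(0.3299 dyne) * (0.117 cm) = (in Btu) 3.658e-12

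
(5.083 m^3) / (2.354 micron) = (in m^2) 2.159e+06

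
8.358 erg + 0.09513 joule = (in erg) 9.513e+05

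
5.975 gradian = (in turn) 0.01494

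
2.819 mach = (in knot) 1866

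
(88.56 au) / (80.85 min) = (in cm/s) 2.731e+11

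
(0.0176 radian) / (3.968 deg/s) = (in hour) 7.059e-05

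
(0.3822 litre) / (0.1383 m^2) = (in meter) 0.002764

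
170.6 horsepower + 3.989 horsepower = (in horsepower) 174.6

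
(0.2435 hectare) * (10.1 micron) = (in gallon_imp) 5.41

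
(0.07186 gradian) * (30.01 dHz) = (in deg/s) 0.1941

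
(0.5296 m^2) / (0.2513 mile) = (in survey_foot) 0.004296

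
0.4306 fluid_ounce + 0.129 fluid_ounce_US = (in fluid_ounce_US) 0.5596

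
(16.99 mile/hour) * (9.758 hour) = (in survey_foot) 8.754e+05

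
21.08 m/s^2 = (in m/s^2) 21.08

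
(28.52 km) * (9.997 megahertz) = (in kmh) 1.026e+12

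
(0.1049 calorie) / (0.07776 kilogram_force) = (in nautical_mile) 0.0003108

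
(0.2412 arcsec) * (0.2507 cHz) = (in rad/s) 2.932e-09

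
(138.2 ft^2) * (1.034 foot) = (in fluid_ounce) 1.368e+05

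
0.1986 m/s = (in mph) 0.4443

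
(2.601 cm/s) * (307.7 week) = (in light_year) 5.116e-10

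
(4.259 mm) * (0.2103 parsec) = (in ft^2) 2.975e+14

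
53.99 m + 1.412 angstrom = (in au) 3.609e-10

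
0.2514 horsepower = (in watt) 187.5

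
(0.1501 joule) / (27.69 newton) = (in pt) 15.37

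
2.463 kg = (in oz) 86.88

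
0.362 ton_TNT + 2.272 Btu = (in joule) 1.515e+09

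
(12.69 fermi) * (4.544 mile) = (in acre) 2.293e-14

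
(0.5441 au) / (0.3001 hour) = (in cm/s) 7.534e+09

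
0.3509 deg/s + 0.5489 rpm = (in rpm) 0.6074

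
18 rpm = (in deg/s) 108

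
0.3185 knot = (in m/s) 0.1639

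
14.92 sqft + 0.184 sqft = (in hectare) 0.0001403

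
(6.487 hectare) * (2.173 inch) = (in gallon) 9.459e+05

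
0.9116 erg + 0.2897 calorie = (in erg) 1.212e+07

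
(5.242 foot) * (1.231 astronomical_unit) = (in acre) 7.271e+07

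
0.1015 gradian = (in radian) 0.001594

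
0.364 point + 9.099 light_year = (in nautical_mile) 4.648e+13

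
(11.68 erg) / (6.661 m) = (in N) 1.753e-07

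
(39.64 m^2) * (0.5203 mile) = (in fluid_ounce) 1.122e+09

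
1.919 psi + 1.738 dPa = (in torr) 99.24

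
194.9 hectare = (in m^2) 1.949e+06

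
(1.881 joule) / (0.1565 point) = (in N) 3.407e+04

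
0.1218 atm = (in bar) 0.1234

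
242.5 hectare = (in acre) 599.2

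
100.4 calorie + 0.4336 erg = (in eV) 2.622e+21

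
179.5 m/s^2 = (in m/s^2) 179.5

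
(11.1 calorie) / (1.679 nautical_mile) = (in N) 0.01494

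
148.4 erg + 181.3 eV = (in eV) 9.262e+13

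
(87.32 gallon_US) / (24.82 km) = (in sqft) 0.0001433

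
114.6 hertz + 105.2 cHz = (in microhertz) 1.157e+08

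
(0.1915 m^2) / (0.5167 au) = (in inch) 9.754e-11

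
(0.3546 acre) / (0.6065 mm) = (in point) 6.707e+09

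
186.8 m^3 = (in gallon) 4.935e+04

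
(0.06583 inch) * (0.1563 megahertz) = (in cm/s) 2.613e+04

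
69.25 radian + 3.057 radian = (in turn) 11.51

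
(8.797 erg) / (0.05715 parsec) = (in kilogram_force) 5.087e-23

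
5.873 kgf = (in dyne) 5.759e+06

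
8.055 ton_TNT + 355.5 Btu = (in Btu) 3.194e+07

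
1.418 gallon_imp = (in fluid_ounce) 218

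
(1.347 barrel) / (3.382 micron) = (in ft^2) 6.816e+05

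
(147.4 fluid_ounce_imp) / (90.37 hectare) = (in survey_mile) 2.88e-12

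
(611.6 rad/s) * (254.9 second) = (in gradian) 9.925e+06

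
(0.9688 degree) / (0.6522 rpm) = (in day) 2.865e-06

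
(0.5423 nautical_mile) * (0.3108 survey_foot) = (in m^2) 95.14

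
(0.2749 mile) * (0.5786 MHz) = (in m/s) 2.56e+08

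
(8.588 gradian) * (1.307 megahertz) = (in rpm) 1.684e+06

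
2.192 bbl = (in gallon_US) 92.06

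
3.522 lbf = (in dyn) 1.567e+06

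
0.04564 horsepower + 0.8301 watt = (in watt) 34.86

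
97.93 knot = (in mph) 112.7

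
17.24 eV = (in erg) 2.762e-11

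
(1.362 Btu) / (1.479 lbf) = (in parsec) 7.079e-15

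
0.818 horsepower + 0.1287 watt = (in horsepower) 0.8182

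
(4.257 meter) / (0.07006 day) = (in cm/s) 0.07033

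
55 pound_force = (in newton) 244.7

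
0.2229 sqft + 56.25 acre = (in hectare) 22.76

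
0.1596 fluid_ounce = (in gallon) 0.001247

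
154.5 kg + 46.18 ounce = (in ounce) 5496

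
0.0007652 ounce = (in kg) 2.169e-05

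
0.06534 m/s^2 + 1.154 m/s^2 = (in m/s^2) 1.219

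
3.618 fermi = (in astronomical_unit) 2.418e-26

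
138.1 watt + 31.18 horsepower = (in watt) 2.339e+04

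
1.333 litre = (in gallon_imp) 0.2932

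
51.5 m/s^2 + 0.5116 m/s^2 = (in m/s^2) 52.01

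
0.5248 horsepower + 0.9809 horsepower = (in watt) 1123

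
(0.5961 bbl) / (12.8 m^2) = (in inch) 0.2915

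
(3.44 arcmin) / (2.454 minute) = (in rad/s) 6.796e-06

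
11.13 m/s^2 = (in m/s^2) 11.13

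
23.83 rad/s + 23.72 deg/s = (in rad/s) 24.24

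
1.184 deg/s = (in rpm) 0.1973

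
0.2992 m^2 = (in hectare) 2.992e-05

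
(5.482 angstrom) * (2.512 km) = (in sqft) 1.482e-05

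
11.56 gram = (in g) 11.56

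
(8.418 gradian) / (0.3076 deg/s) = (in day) 0.0002851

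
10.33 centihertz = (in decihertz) 1.033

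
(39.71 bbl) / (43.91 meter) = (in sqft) 1.548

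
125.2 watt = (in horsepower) 0.1679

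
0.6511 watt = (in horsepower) 0.0008731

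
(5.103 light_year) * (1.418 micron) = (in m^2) 6.846e+10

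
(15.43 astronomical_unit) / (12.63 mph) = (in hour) 1.136e+08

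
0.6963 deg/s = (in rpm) 0.1161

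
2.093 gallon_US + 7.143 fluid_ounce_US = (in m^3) 0.008134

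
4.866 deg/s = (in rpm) 0.811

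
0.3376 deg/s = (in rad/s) 0.005892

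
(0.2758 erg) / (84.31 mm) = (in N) 3.271e-07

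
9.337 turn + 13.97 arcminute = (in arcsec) 1.21e+07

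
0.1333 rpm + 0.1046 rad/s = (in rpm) 1.132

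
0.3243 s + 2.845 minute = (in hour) 0.04751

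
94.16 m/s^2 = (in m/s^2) 94.16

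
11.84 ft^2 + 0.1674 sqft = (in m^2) 1.116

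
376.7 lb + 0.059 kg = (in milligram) 1.709e+08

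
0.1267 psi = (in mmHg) 6.552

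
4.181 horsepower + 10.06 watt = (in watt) 3128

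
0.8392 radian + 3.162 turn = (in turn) 3.296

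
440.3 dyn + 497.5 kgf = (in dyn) 4.879e+08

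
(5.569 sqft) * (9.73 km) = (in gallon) 1.33e+06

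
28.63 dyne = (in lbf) 6.436e-05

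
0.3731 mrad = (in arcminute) 1.283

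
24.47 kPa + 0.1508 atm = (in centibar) 39.75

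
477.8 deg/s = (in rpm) 79.63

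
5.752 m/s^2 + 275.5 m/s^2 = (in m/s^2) 281.3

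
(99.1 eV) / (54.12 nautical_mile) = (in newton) 1.584e-22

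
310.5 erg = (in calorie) 7.421e-06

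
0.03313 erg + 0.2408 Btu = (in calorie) 60.72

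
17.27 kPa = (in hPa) 172.7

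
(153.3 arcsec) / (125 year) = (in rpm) 1.8e-12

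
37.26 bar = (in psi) 540.4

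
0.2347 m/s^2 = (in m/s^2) 0.2347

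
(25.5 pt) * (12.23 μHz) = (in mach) 3.231e-10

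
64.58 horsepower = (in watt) 4.816e+04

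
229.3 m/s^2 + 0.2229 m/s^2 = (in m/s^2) 229.5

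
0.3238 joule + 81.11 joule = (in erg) 8.143e+08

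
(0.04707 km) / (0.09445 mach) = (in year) 4.641e-08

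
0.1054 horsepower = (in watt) 78.6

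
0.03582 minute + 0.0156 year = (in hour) 136.7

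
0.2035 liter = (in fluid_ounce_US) 6.881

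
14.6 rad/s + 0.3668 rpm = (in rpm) 139.8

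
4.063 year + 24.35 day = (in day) 1507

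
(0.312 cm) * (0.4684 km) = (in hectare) 0.0001461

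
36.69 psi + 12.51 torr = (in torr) 1910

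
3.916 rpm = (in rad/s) 0.4101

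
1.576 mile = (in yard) 2774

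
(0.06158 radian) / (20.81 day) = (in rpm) 3.271e-07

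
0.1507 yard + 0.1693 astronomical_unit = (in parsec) 8.208e-07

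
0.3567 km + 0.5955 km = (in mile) 0.5917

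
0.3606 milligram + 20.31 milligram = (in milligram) 20.67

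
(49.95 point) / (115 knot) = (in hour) 8.274e-08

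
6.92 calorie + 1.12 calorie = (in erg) 3.364e+08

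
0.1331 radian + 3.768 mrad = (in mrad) 136.9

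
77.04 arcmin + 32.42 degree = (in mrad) 588.2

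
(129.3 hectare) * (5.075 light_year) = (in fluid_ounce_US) 2.099e+27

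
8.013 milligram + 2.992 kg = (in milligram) 2.992e+06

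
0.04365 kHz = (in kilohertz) 0.04365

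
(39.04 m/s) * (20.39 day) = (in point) 1.95e+11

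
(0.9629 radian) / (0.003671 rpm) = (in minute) 41.75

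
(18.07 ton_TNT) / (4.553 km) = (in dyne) 1.661e+12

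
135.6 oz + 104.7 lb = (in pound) 113.2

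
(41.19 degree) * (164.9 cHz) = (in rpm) 11.32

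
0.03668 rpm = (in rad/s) 0.003841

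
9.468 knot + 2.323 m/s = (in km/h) 25.9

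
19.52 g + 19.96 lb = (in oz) 320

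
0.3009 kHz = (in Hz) 300.9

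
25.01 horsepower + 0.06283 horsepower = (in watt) 1.87e+04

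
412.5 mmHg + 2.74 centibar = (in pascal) 5.774e+04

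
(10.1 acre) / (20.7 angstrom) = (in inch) 7.774e+14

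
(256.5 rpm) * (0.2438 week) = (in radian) 3.961e+06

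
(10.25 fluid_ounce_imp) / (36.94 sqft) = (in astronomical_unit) 5.673e-16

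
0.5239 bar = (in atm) 0.517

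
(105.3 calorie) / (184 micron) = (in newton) 2.394e+06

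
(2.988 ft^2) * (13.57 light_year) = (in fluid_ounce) 1.205e+21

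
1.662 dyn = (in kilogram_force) 1.695e-06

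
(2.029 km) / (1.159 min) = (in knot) 56.72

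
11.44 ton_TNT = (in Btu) 4.537e+07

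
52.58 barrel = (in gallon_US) 2208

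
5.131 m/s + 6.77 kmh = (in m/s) 7.012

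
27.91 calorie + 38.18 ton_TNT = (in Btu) 1.514e+08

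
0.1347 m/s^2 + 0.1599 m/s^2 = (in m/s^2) 0.2946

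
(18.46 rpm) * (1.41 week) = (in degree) 9.445e+07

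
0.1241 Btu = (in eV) 8.172e+20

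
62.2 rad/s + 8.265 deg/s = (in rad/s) 62.34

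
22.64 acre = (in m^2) 9.162e+04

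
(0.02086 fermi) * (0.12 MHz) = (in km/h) 9.012e-12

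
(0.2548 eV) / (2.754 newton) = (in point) 4.202e-17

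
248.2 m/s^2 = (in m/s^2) 248.2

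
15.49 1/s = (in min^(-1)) 929.4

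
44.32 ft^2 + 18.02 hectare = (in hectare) 18.02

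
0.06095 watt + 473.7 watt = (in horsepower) 0.6353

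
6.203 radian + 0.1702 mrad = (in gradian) 394.9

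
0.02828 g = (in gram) 0.02828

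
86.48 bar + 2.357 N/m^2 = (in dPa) 8.648e+07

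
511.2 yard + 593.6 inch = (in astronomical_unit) 3.225e-09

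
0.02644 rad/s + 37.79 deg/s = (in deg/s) 39.3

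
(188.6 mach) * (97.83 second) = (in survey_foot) 2.061e+07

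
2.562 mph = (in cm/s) 114.5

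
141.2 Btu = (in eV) 9.298e+23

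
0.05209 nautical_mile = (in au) 6.449e-10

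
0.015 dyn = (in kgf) 1.53e-08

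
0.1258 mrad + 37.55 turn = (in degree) 1.352e+04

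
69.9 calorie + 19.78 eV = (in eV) 1.825e+21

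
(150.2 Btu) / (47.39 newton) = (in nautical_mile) 1.806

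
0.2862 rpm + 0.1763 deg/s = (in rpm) 0.3156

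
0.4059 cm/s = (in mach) 1.192e-05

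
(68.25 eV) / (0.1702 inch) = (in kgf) 2.579e-16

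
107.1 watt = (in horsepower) 0.1436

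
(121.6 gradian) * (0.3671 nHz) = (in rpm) 6.696e-09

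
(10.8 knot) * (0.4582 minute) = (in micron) 1.527e+08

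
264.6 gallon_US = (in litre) 1002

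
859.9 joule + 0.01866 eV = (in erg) 8.599e+09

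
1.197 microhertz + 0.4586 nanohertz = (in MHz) 1.197e-12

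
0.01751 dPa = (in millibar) 1.751e-05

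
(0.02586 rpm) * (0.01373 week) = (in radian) 22.49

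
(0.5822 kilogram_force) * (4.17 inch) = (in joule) 0.6047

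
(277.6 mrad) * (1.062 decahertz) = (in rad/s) 2.948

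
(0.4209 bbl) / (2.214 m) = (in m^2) 0.03022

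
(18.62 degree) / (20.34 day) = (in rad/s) 1.849e-07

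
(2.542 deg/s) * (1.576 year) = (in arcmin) 7.58e+09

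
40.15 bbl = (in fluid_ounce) 2.158e+05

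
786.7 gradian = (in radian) 12.36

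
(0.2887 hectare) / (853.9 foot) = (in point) 3.144e+04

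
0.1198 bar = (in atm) 0.1182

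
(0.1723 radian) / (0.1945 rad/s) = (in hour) 0.0002461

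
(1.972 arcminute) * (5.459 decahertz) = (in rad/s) 0.03131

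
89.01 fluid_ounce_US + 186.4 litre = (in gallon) 49.94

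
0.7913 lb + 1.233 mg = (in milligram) 3.589e+05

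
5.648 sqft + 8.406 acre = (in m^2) 3.402e+04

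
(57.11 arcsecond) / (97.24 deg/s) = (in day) 1.888e-09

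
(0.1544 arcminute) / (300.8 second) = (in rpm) 1.426e-06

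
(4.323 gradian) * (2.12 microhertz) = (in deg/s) 8.248e-06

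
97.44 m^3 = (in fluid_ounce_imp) 3.429e+06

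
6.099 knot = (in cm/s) 313.8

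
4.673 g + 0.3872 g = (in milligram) 5060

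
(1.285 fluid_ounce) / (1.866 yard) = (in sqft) 0.0002397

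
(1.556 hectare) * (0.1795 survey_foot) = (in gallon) 2.249e+05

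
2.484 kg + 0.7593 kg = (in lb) 7.15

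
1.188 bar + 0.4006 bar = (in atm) 1.568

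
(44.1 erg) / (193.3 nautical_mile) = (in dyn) 1.232e-06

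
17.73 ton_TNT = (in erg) 7.418e+17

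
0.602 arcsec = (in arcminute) 0.01003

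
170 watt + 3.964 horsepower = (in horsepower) 4.192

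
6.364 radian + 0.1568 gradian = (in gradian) 405.3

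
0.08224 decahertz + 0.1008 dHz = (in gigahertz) 8.325e-10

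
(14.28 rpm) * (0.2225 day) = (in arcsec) 5.93e+09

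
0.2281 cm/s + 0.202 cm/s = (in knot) 0.00836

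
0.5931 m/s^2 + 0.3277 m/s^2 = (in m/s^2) 0.9208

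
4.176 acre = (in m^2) 1.69e+04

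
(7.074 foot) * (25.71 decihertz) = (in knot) 10.78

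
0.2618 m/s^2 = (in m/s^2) 0.2618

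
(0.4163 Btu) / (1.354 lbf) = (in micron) 7.293e+07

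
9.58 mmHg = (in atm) 0.01261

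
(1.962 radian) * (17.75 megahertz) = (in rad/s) 3.483e+07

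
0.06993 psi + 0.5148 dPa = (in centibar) 0.4822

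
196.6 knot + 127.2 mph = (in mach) 0.464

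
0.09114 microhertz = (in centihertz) 9.114e-06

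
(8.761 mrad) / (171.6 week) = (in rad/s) 8.442e-11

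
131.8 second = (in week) 0.0002179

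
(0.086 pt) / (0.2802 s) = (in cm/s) 0.01083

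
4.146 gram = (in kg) 0.004146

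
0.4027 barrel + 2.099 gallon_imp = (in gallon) 19.43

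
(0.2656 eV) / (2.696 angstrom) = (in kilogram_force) 1.61e-11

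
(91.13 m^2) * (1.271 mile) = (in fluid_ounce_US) 6.303e+09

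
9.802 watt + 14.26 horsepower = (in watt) 1.064e+04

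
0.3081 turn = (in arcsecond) 3.993e+05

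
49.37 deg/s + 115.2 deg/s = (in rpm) 27.43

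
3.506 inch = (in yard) 0.09739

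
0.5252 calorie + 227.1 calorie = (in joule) 952.4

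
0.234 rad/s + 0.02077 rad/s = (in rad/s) 0.2548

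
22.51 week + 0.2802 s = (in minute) 2.269e+05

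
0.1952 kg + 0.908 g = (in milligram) 1.961e+05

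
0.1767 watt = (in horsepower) 0.000237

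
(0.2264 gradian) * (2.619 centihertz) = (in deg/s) 0.005336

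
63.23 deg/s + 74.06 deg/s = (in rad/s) 2.396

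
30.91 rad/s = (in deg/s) 1771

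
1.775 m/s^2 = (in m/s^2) 1.775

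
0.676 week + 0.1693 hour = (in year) 0.01298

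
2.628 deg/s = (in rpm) 0.438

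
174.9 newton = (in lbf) 39.32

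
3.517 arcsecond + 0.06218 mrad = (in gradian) 0.005044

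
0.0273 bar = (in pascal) 2730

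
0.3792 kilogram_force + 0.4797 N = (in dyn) 4.198e+05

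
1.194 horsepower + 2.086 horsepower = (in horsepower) 3.28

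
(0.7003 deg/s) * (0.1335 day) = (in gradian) 8975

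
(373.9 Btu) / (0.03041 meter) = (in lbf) 2.916e+06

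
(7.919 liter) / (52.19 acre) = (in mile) 2.33e-11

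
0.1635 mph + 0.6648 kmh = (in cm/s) 25.78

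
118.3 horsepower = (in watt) 8.822e+04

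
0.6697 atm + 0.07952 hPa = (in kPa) 67.87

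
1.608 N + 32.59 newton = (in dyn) 3.42e+06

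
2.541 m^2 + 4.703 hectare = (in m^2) 4.703e+04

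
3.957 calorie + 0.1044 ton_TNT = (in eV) 2.726e+27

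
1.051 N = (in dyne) 1.051e+05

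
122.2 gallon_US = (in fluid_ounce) 1.564e+04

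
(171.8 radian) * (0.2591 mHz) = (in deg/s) 2.55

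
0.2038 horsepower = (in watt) 152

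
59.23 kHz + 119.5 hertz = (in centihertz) 5.935e+06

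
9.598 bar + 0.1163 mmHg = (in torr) 7199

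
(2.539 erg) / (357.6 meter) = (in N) 7.1e-10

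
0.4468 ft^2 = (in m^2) 0.04151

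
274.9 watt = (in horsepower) 0.3686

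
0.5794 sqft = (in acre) 1.33e-05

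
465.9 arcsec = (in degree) 0.1294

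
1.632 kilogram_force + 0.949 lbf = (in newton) 20.23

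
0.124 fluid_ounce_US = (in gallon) 0.0009687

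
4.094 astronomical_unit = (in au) 4.094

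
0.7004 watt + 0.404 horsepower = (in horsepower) 0.4049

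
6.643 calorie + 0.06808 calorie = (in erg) 2.808e+08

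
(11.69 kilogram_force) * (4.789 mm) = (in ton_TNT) 1.312e-10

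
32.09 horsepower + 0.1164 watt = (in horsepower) 32.09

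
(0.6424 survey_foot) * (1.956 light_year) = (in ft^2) 3.9e+16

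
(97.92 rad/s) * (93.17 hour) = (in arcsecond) 6.774e+12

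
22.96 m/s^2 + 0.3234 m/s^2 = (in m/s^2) 23.28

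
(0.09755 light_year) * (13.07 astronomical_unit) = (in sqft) 1.942e+28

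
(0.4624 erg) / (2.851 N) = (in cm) 1.622e-06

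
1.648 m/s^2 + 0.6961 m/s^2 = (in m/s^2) 2.344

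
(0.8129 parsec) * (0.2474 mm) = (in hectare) 6.206e+08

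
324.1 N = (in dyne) 3.241e+07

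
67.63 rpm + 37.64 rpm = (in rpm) 105.3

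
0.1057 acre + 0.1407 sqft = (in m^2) 427.8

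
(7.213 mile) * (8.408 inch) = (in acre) 0.6126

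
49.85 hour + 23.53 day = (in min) 3.687e+04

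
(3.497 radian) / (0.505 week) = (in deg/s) 0.000656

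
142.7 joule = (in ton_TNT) 3.411e-08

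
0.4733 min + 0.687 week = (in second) 4.155e+05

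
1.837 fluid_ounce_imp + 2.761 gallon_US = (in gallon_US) 2.775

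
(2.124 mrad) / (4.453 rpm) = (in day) 5.272e-08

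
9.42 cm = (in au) 6.297e-13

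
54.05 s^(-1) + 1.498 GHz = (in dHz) 1.498e+10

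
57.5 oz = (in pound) 3.594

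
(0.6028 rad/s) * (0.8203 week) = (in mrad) 2.991e+08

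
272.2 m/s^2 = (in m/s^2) 272.2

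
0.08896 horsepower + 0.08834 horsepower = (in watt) 132.2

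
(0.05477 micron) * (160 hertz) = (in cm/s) 0.0008763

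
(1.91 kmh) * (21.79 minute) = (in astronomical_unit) 4.637e-09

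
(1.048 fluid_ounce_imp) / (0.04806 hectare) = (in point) 0.0001756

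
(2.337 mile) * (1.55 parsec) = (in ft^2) 1.936e+21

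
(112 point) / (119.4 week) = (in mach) 1.607e-12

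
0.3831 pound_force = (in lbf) 0.3831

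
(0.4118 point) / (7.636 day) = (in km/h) 7.927e-10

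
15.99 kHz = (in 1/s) 1.599e+04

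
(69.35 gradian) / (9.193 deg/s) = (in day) 7.858e-05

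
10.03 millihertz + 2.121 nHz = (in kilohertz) 1.003e-05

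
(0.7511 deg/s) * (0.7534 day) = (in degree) 4.889e+04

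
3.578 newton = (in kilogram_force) 0.3649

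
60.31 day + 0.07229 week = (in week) 8.688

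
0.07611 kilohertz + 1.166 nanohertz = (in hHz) 0.7611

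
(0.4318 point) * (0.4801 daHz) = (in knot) 0.001422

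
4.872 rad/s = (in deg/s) 279.1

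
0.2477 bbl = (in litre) 39.38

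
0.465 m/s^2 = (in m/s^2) 0.465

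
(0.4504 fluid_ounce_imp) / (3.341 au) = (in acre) 6.327e-21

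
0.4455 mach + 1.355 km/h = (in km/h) 547.4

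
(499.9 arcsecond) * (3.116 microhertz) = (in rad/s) 7.552e-09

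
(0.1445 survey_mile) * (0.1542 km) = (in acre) 8.861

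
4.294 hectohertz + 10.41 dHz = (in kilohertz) 0.4304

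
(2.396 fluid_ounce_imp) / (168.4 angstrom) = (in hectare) 0.4043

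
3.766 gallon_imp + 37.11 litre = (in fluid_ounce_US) 1834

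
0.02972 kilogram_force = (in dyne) 2.915e+04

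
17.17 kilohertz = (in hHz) 171.7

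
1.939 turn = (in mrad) 1.218e+04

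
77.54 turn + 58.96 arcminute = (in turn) 77.54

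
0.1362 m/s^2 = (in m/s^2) 0.1362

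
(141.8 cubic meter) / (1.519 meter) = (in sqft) 1005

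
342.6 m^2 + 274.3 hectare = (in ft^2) 2.953e+07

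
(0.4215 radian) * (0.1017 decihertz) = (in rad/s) 0.004287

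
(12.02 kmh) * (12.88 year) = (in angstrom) 1.356e+19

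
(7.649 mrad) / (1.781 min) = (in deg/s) 0.004101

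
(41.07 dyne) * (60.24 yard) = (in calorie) 0.005407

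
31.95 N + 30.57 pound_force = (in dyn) 1.679e+07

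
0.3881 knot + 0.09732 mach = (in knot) 64.8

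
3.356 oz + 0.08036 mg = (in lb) 0.2098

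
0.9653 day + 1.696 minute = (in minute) 1392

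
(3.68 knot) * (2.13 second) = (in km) 0.004032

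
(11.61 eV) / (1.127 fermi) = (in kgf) 0.0001683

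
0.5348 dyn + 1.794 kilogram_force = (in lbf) 3.955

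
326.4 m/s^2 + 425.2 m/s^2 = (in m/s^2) 751.6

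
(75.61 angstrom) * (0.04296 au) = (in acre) 0.01201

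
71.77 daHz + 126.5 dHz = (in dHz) 7303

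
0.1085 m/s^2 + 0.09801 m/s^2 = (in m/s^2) 0.2065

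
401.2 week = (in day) 2808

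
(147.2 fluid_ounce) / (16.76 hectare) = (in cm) 2.597e-06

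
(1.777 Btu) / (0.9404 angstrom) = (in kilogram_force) 2.033e+12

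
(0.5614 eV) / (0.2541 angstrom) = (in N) 3.54e-09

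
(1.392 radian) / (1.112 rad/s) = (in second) 1.252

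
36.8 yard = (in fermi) 3.365e+16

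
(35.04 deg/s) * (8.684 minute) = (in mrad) 3.186e+05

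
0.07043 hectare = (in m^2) 704.3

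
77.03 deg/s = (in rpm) 12.84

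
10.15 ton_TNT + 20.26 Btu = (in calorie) 1.015e+10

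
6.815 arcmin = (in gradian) 0.1262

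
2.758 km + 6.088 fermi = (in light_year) 2.915e-13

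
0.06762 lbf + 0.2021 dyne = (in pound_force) 0.06762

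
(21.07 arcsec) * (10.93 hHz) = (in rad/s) 0.1117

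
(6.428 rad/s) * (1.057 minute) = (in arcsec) 8.409e+07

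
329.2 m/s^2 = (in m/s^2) 329.2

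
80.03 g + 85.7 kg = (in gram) 8.578e+04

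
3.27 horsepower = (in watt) 2438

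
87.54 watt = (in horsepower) 0.1174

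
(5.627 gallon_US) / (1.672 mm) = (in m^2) 12.74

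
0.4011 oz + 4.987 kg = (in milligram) 4.998e+06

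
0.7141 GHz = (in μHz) 7.141e+14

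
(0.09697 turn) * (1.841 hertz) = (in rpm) 10.71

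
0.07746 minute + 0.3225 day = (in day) 0.3226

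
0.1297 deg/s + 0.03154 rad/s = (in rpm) 0.3228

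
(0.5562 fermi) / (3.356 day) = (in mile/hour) 4.291e-21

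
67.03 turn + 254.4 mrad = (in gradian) 2.683e+04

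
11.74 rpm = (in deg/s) 70.44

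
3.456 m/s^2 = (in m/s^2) 3.456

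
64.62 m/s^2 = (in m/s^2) 64.62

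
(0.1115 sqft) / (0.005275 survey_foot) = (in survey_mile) 0.004003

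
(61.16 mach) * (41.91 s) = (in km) 872.8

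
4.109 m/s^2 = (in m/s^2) 4.109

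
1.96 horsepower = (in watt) 1462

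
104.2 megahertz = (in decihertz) 1.042e+09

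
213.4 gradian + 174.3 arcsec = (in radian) 3.353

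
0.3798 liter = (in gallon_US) 0.1003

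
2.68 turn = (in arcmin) 5.789e+04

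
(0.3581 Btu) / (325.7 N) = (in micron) 1.16e+06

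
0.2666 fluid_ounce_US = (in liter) 0.007884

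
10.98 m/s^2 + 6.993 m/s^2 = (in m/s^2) 17.97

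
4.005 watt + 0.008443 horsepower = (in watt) 10.3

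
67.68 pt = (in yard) 0.02611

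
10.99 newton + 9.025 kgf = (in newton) 99.5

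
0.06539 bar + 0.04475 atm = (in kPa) 11.07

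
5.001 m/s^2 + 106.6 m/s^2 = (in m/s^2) 111.6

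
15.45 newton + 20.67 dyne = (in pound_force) 3.473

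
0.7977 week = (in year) 0.0153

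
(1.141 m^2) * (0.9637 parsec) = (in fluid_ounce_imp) 1.194e+21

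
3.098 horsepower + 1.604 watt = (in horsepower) 3.1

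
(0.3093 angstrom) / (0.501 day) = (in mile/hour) 1.598e-15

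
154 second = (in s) 154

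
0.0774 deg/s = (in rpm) 0.0129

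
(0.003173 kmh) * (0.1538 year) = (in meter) 4275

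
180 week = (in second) 1.089e+08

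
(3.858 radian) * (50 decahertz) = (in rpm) 1.842e+04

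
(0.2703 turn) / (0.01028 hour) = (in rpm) 0.4382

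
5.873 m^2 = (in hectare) 0.0005873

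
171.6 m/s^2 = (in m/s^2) 171.6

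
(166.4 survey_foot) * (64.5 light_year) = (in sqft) 3.331e+20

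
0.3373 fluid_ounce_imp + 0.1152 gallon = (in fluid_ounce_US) 15.07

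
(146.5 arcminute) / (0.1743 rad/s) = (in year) 7.753e-09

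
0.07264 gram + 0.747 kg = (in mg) 7.471e+05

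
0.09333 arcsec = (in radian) 4.525e-07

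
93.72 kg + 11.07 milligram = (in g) 9.372e+04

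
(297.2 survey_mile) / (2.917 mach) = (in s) 481.6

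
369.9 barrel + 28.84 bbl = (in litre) 6.339e+04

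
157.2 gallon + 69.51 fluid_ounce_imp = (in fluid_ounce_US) 2.019e+04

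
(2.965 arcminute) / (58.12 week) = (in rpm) 2.343e-10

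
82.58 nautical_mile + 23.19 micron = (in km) 152.9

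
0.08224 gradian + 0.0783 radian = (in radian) 0.07959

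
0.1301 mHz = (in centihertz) 0.01301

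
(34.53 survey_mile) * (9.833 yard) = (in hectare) 49.97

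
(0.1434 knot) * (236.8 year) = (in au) 0.003683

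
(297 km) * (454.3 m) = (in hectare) 1.349e+04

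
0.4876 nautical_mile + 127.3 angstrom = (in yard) 987.6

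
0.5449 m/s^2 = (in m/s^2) 0.5449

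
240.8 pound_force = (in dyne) 1.071e+08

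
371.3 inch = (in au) 6.304e-11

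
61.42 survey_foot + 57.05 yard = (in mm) 7.089e+04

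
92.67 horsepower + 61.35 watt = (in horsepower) 92.75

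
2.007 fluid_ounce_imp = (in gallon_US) 0.01506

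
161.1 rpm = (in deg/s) 966.6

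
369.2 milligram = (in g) 0.3692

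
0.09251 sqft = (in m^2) 0.008594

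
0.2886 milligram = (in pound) 6.363e-07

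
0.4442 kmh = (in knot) 0.2398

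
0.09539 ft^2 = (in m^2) 0.008862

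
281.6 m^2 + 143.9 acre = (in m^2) 5.826e+05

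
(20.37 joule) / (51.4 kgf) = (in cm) 4.041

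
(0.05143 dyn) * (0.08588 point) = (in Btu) 1.477e-14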